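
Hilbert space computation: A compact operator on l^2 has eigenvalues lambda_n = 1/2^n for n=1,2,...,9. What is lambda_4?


The eigenvalue formula gives lambda_4 = 1/2^4
= 1/16
= 0.0625

0.0625


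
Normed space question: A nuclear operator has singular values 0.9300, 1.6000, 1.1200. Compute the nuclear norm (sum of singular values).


The nuclear norm is the sum of all singular values.
||T||_1 = 0.9300 + 1.6000 + 1.1200
= 3.6500

3.6500


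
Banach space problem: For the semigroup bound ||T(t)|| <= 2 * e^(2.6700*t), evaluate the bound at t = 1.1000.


||T(1.1000)|| <= 2 * exp(2.6700 * 1.1000)
= 2 * exp(2.9370)
= 2 * 18.8592
= 37.7184

37.7184


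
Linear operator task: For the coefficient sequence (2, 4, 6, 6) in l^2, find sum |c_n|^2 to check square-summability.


sum |c_n|^2 = 2^2 + 4^2 + 6^2 + 6^2
= 4 + 16 + 36 + 36
= 92

92


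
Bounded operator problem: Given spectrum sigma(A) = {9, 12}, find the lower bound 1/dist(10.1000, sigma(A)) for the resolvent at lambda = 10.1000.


dist(10.1000, {9, 12}) = min(|10.1000 - 9|, |10.1000 - 12|)
= min(1.1000, 1.9000) = 1.1000
Resolvent bound = 1/1.1000 = 0.9091

0.9091


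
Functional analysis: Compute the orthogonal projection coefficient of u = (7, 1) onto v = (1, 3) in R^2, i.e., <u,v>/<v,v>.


Computing <u,v> = 7*1 + 1*3 = 10
Computing <v,v> = 1^2 + 3^2 = 10
Projection coefficient = 10/10 = 1.0000

1.0000


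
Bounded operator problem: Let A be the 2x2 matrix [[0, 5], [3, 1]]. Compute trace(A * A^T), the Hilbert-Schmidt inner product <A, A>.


trace(A * A^T) = sum of squares of all entries
= 0^2 + 5^2 + 3^2 + 1^2
= 0 + 25 + 9 + 1
= 35

35


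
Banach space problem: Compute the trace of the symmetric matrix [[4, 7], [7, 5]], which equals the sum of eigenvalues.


For a self-adjoint (symmetric) matrix, the eigenvalues are real.
The sum of eigenvalues equals the trace of the matrix.
trace = 4 + 5 = 9

9


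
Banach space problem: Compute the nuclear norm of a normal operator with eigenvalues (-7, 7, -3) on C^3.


For a normal operator, singular values equal |eigenvalues|.
Trace norm = sum |lambda_i| = 7 + 7 + 3
= 17

17


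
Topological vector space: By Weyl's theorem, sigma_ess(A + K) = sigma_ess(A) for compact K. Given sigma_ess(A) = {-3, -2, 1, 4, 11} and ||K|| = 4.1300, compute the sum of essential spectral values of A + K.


By Weyl's theorem, the essential spectrum is invariant under compact perturbations.
sigma_ess(A + K) = sigma_ess(A) = {-3, -2, 1, 4, 11}
Sum = -3 + -2 + 1 + 4 + 11 = 11

11


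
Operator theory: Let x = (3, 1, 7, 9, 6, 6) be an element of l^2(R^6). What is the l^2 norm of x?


The l^2 norm = (sum |x_i|^2)^(1/2)
Sum of 2th powers = 9 + 1 + 49 + 81 + 36 + 36 = 212
||x||_2 = (212)^(1/2) = 14.5602

14.5602


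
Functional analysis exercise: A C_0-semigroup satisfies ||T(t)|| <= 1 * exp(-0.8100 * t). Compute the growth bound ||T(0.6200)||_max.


||T(0.6200)|| <= 1 * exp(-0.8100 * 0.6200)
= 1 * exp(-0.5022)
= 1 * 0.6052
= 0.6052

0.6052


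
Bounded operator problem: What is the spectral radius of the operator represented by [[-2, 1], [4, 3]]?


For a 2x2 matrix, eigenvalues satisfy lambda^2 - (trace)*lambda + det = 0
trace = -2 + 3 = 1
det = -2*3 - 1*4 = -10
discriminant = 1^2 - 4*(-10) = 41
spectral radius = max |eigenvalue| = 3.7016

3.7016


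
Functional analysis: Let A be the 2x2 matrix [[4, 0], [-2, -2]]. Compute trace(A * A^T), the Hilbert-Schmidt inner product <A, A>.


trace(A * A^T) = sum of squares of all entries
= 4^2 + 0^2 + (-2)^2 + (-2)^2
= 16 + 0 + 4 + 4
= 24

24


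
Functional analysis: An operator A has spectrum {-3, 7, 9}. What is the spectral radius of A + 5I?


Spectrum of A + 5I = {2, 12, 14}
Spectral radius = max |lambda| over the shifted spectrum
= max(2, 12, 14) = 14

14


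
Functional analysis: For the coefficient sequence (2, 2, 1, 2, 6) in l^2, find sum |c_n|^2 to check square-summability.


sum |c_n|^2 = 2^2 + 2^2 + 1^2 + 2^2 + 6^2
= 4 + 4 + 1 + 4 + 36
= 49

49


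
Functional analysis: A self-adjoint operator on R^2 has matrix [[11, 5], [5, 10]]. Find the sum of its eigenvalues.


For a self-adjoint (symmetric) matrix, the eigenvalues are real.
The sum of eigenvalues equals the trace of the matrix.
trace = 11 + 10 = 21

21


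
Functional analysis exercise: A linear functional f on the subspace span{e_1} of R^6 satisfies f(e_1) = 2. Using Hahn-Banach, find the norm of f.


The norm of f is given by ||f|| = sup_{||x||=1} |f(x)|.
On span{e_1}, ||e_1|| = 1, so ||f|| = |f(e_1)| / ||e_1||
= |2| / 1 = 2.0000

2.0000


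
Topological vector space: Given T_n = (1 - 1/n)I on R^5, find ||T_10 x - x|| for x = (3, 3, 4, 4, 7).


T_10 x - x = (1 - 1/10)x - x = -x/10
||x|| = sqrt(99) = 9.9499
||T_10 x - x|| = ||x||/10 = 9.9499/10 = 0.9950

0.9950


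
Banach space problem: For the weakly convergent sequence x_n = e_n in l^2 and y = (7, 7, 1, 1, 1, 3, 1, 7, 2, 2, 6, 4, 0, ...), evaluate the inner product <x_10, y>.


x_10 = e_10 is the standard basis vector with 1 in position 10.
<x_10, y> = y_10 = 2
As n -> infinity, <x_n, y> -> 0, confirming weak convergence of (x_n) to 0.

2


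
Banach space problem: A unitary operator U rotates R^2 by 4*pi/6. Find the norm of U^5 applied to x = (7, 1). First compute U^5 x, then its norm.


U is a rotation by theta = 4*pi/6
U^5 = rotation by 5*theta = 20*pi/6 = 8*pi/6 (mod 2*pi)
cos(8*pi/6) = -0.5000, sin(8*pi/6) = -0.8660
U^5 x = (-0.5000 * 7 - -0.8660 * 1, -0.8660 * 7 + -0.5000 * 1)
= (-2.6340, -6.5622)
||U^5 x|| = sqrt((-2.6340)^2 + (-6.5622)^2) = sqrt(50.0000) = 7.0711

7.0711


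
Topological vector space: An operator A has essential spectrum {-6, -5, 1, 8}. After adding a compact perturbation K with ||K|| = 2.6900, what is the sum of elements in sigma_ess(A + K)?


By Weyl's theorem, the essential spectrum is invariant under compact perturbations.
sigma_ess(A + K) = sigma_ess(A) = {-6, -5, 1, 8}
Sum = -6 + -5 + 1 + 8 = -2

-2


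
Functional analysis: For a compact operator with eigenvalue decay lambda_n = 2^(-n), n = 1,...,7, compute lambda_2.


The eigenvalue formula gives lambda_2 = 1/2^2
= 1/4
= 0.2500

0.2500


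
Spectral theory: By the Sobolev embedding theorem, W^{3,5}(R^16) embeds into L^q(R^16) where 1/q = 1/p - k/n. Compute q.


Using the Sobolev embedding formula: 1/q = 1/p - k/n
1/q = 1/5 - 3/16 = 1/80
q = 1/(1/80) = 80

80.0000


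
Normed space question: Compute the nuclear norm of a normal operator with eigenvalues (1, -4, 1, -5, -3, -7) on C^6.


For a normal operator, singular values equal |eigenvalues|.
Trace norm = sum |lambda_i| = 1 + 4 + 1 + 5 + 3 + 7
= 21

21


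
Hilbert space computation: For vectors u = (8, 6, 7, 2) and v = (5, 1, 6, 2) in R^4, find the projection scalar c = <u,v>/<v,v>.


Computing <u,v> = 8*5 + 6*1 + 7*6 + 2*2 = 92
Computing <v,v> = 5^2 + 1^2 + 6^2 + 2^2 = 66
Projection coefficient = 92/66 = 1.3939

1.3939


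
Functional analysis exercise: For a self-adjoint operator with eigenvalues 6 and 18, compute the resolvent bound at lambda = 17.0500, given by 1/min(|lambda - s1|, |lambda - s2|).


dist(17.0500, {6, 18}) = min(|17.0500 - 6|, |17.0500 - 18|)
= min(11.0500, 0.9500) = 0.9500
Resolvent bound = 1/0.9500 = 1.0526

1.0526


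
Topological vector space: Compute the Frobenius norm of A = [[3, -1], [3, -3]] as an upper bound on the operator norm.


||A||_F^2 = sum a_ij^2
= 3^2 + (-1)^2 + 3^2 + (-3)^2
= 9 + 1 + 9 + 9 = 28
||A||_F = sqrt(28) = 5.2915

5.2915


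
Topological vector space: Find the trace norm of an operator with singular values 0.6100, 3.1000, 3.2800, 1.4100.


The nuclear norm is the sum of all singular values.
||T||_1 = 0.6100 + 3.1000 + 3.2800 + 1.4100
= 8.4000

8.4000


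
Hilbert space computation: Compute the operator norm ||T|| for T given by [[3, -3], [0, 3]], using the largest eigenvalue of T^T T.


A^T A = [[9, -9], [-9, 18]]
trace(A^T A) = 27, det(A^T A) = 81
discriminant = 27^2 - 4*81 = 405
Largest eigenvalue of A^T A = (trace + sqrt(disc))/2 = 23.5623
||T|| = sqrt(23.5623) = 4.8541

4.8541


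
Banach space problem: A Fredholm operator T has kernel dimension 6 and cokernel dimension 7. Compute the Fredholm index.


The Fredholm index is defined as ind(T) = dim(ker T) - dim(coker T)
= 6 - 7
= -1

-1


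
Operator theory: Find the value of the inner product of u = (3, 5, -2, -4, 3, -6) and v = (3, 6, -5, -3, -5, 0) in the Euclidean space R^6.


Computing the standard inner product <u, v> = sum u_i * v_i
= 3*3 + 5*6 + -2*-5 + -4*-3 + 3*-5 + -6*0
= 9 + 30 + 10 + 12 + -15 + 0
= 46

46


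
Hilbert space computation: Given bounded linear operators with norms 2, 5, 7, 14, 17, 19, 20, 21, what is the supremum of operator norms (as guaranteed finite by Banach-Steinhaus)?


By the Uniform Boundedness Principle, the supremum of norms is finite.
sup_k ||T_k|| = max(2, 5, 7, 14, 17, 19, 20, 21) = 21

21


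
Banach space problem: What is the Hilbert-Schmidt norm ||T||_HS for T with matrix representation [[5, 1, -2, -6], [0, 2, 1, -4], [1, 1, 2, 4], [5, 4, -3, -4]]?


The Hilbert-Schmidt norm is sqrt(sum of squares of all entries).
Sum of squares = 5^2 + 1^2 + (-2)^2 + (-6)^2 + 0^2 + 2^2 + 1^2 + (-4)^2 + 1^2 + 1^2 + 2^2 + 4^2 + 5^2 + 4^2 + (-3)^2 + (-4)^2
= 25 + 1 + 4 + 36 + 0 + 4 + 1 + 16 + 1 + 1 + 4 + 16 + 25 + 16 + 9 + 16 = 175
||T||_HS = sqrt(175) = 13.2288

13.2288


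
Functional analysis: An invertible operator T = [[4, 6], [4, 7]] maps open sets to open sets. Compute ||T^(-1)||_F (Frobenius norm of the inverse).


det(T) = 4*7 - 6*4 = 4
T^(-1) = (1/4) * [[7, -6], [-4, 4]] = [[1.7500, -1.5000], [-1.0000, 1.0000]]
||T^(-1)||_F^2 = 1.7500^2 + (-1.5000)^2 + (-1.0000)^2 + 1.0000^2 = 7.3125
||T^(-1)||_F = sqrt(7.3125) = 2.7042

2.7042


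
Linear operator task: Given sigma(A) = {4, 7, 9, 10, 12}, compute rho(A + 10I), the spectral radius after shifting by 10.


Spectrum of A + 10I = {14, 17, 19, 20, 22}
Spectral radius = max |lambda| over the shifted spectrum
= max(14, 17, 19, 20, 22) = 22

22


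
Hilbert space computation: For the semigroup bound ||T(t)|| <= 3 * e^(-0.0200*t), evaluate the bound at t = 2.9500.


||T(2.9500)|| <= 3 * exp(-0.0200 * 2.9500)
= 3 * exp(-0.0590)
= 3 * 0.9427
= 2.8281

2.8281


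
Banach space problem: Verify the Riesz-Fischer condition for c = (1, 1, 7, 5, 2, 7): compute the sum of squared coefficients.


sum |c_n|^2 = 1^2 + 1^2 + 7^2 + 5^2 + 2^2 + 7^2
= 1 + 1 + 49 + 25 + 4 + 49
= 129

129


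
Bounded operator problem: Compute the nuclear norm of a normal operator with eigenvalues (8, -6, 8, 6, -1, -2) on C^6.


For a normal operator, singular values equal |eigenvalues|.
Trace norm = sum |lambda_i| = 8 + 6 + 8 + 6 + 1 + 2
= 31

31


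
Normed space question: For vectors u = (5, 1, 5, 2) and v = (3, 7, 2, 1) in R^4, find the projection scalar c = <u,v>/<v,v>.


Computing <u,v> = 5*3 + 1*7 + 5*2 + 2*1 = 34
Computing <v,v> = 3^2 + 7^2 + 2^2 + 1^2 = 63
Projection coefficient = 34/63 = 0.5397

0.5397


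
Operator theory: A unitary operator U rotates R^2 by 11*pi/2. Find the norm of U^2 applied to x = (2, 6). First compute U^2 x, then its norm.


U is a rotation by theta = 11*pi/2
U^2 = rotation by 2*theta = 22*pi/2 = 2*pi/2 (mod 2*pi)
cos(2*pi/2) = -1.0000, sin(2*pi/2) = 0.0000
U^2 x = (-1.0000 * 2 - 0.0000 * 6, 0.0000 * 2 + -1.0000 * 6)
= (-2.0000, -6.0000)
||U^2 x|| = sqrt((-2.0000)^2 + (-6.0000)^2) = sqrt(40.0000) = 6.3246

6.3246


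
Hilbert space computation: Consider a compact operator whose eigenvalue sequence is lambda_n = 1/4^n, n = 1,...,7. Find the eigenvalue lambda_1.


The eigenvalue formula gives lambda_1 = 1/4^1
= 1/4
= 0.2500

0.2500


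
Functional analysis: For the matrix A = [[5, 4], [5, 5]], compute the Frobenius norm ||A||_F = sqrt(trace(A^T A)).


||A||_F^2 = sum a_ij^2
= 5^2 + 4^2 + 5^2 + 5^2
= 25 + 16 + 25 + 25 = 91
||A||_F = sqrt(91) = 9.5394

9.5394


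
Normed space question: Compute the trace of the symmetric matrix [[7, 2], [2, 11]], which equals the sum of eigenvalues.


For a self-adjoint (symmetric) matrix, the eigenvalues are real.
The sum of eigenvalues equals the trace of the matrix.
trace = 7 + 11 = 18

18


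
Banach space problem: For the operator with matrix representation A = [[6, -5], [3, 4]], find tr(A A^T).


trace(A * A^T) = sum of squares of all entries
= 6^2 + (-5)^2 + 3^2 + 4^2
= 36 + 25 + 9 + 16
= 86

86


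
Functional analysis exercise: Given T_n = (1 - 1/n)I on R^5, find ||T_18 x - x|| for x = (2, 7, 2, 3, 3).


T_18 x - x = (1 - 1/18)x - x = -x/18
||x|| = sqrt(75) = 8.6603
||T_18 x - x|| = ||x||/18 = 8.6603/18 = 0.4811

0.4811


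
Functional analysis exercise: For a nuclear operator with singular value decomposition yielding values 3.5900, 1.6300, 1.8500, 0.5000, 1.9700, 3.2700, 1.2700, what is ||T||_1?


The nuclear norm is the sum of all singular values.
||T||_1 = 3.5900 + 1.6300 + 1.8500 + 0.5000 + 1.9700 + 3.2700 + 1.2700
= 14.0800

14.0800


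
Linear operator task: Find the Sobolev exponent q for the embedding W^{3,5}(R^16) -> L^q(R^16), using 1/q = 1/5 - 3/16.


Using the Sobolev embedding formula: 1/q = 1/p - k/n
1/q = 1/5 - 3/16 = 1/80
q = 1/(1/80) = 80

80.0000


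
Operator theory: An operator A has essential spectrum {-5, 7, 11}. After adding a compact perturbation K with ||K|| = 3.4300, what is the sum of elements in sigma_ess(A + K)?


By Weyl's theorem, the essential spectrum is invariant under compact perturbations.
sigma_ess(A + K) = sigma_ess(A) = {-5, 7, 11}
Sum = -5 + 7 + 11 = 13

13


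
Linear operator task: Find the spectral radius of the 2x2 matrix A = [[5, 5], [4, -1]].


For a 2x2 matrix, eigenvalues satisfy lambda^2 - (trace)*lambda + det = 0
trace = 5 + -1 = 4
det = 5*-1 - 5*4 = -25
discriminant = 4^2 - 4*(-25) = 116
spectral radius = max |eigenvalue| = 7.3852

7.3852


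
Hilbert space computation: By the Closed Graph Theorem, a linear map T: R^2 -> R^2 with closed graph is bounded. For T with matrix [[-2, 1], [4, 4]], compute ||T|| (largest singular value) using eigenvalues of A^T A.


A^T A = [[20, 14], [14, 17]]
trace(A^T A) = 37, det(A^T A) = 144
discriminant = 37^2 - 4*144 = 793
Largest eigenvalue of A^T A = (trace + sqrt(disc))/2 = 32.5801
||T|| = sqrt(32.5801) = 5.7079

5.7079


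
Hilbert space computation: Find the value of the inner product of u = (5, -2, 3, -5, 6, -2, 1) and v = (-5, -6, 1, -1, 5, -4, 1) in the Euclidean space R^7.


Computing the standard inner product <u, v> = sum u_i * v_i
= 5*-5 + -2*-6 + 3*1 + -5*-1 + 6*5 + -2*-4 + 1*1
= -25 + 12 + 3 + 5 + 30 + 8 + 1
= 34

34


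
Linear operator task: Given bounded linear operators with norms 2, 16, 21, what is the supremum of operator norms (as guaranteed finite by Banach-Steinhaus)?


By the Uniform Boundedness Principle, the supremum of norms is finite.
sup_k ||T_k|| = max(2, 16, 21) = 21

21


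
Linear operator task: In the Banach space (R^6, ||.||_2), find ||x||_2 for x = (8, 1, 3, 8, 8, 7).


The l^2 norm = (sum |x_i|^2)^(1/2)
Sum of 2th powers = 64 + 1 + 9 + 64 + 64 + 49 = 251
||x||_2 = (251)^(1/2) = 15.8430

15.8430


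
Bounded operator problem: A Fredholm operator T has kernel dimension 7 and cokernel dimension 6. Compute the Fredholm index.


The Fredholm index is defined as ind(T) = dim(ker T) - dim(coker T)
= 7 - 6
= 1

1


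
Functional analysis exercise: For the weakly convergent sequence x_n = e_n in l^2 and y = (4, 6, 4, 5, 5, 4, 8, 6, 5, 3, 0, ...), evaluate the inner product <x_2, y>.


x_2 = e_2 is the standard basis vector with 1 in position 2.
<x_2, y> = y_2 = 6
As n -> infinity, <x_n, y> -> 0, confirming weak convergence of (x_n) to 0.

6


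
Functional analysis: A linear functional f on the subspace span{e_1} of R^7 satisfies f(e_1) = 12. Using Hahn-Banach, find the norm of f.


The norm of f is given by ||f|| = sup_{||x||=1} |f(x)|.
On span{e_1}, ||e_1|| = 1, so ||f|| = |f(e_1)| / ||e_1||
= |12| / 1 = 12.0000

12.0000


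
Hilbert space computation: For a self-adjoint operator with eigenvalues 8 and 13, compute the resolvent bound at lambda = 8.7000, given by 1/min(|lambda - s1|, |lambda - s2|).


dist(8.7000, {8, 13}) = min(|8.7000 - 8|, |8.7000 - 13|)
= min(0.7000, 4.3000) = 0.7000
Resolvent bound = 1/0.7000 = 1.4286

1.4286


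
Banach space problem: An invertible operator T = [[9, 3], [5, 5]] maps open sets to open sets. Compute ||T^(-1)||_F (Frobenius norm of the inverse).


det(T) = 9*5 - 3*5 = 30
T^(-1) = (1/30) * [[5, -3], [-5, 9]] = [[0.1667, -0.1000], [-0.1667, 0.3000]]
||T^(-1)||_F^2 = 0.1667^2 + (-0.1000)^2 + (-0.1667)^2 + 0.3000^2 = 0.1556
||T^(-1)||_F = sqrt(0.1556) = 0.3944

0.3944


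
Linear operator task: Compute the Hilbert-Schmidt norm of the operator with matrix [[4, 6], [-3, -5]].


The Hilbert-Schmidt norm is sqrt(sum of squares of all entries).
Sum of squares = 4^2 + 6^2 + (-3)^2 + (-5)^2
= 16 + 36 + 9 + 25 = 86
||T||_HS = sqrt(86) = 9.2736

9.2736


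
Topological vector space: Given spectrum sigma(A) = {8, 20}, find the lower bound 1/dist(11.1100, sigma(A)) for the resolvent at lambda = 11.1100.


dist(11.1100, {8, 20}) = min(|11.1100 - 8|, |11.1100 - 20|)
= min(3.1100, 8.8900) = 3.1100
Resolvent bound = 1/3.1100 = 0.3215

0.3215


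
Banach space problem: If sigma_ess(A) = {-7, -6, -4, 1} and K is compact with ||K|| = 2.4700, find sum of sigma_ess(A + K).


By Weyl's theorem, the essential spectrum is invariant under compact perturbations.
sigma_ess(A + K) = sigma_ess(A) = {-7, -6, -4, 1}
Sum = -7 + -6 + -4 + 1 = -16

-16


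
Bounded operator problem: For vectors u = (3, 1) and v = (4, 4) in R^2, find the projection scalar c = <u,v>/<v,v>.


Computing <u,v> = 3*4 + 1*4 = 16
Computing <v,v> = 4^2 + 4^2 = 32
Projection coefficient = 16/32 = 0.5000

0.5000


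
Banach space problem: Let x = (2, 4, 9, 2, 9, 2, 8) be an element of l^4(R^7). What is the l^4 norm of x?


The l^4 norm = (sum |x_i|^4)^(1/4)
Sum of 4th powers = 16 + 256 + 6561 + 16 + 6561 + 16 + 4096 = 17522
||x||_4 = (17522)^(1/4) = 11.5052

11.5052


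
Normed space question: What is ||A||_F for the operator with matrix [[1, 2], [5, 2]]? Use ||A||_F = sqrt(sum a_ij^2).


||A||_F^2 = sum a_ij^2
= 1^2 + 2^2 + 5^2 + 2^2
= 1 + 4 + 25 + 4 = 34
||A||_F = sqrt(34) = 5.8310

5.8310


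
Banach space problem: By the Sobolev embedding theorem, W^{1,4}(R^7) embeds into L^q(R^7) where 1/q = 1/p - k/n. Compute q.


Using the Sobolev embedding formula: 1/q = 1/p - k/n
1/q = 1/4 - 1/7 = 3/28
q = 1/(3/28) = 28/3 = 9.3333

9.3333


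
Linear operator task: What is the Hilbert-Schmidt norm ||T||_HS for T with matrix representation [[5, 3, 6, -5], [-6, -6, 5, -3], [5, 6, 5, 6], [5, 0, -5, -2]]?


The Hilbert-Schmidt norm is sqrt(sum of squares of all entries).
Sum of squares = 5^2 + 3^2 + 6^2 + (-5)^2 + (-6)^2 + (-6)^2 + 5^2 + (-3)^2 + 5^2 + 6^2 + 5^2 + 6^2 + 5^2 + 0^2 + (-5)^2 + (-2)^2
= 25 + 9 + 36 + 25 + 36 + 36 + 25 + 9 + 25 + 36 + 25 + 36 + 25 + 0 + 25 + 4 = 377
||T||_HS = sqrt(377) = 19.4165

19.4165


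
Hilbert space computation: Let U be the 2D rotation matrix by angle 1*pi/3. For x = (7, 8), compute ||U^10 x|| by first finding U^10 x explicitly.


U is a rotation by theta = 1*pi/3
U^10 = rotation by 10*theta = 10*pi/3 = 4*pi/3 (mod 2*pi)
cos(4*pi/3) = -0.5000, sin(4*pi/3) = -0.8660
U^10 x = (-0.5000 * 7 - -0.8660 * 8, -0.8660 * 7 + -0.5000 * 8)
= (3.4282, -10.0622)
||U^10 x|| = sqrt(3.4282^2 + (-10.0622)^2) = sqrt(113.0000) = 10.6301

10.6301


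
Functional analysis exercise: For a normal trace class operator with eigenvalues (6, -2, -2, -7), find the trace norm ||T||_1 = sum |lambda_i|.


For a normal operator, singular values equal |eigenvalues|.
Trace norm = sum |lambda_i| = 6 + 2 + 2 + 7
= 17

17


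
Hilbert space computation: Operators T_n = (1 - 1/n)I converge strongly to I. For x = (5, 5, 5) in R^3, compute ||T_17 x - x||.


T_17 x - x = (1 - 1/17)x - x = -x/17
||x|| = sqrt(75) = 8.6603
||T_17 x - x|| = ||x||/17 = 8.6603/17 = 0.5094

0.5094


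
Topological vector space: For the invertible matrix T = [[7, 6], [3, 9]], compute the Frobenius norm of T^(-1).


det(T) = 7*9 - 6*3 = 45
T^(-1) = (1/45) * [[9, -6], [-3, 7]] = [[0.2000, -0.1333], [-0.0667, 0.1556]]
||T^(-1)||_F^2 = 0.2000^2 + (-0.1333)^2 + (-0.0667)^2 + 0.1556^2 = 0.0864
||T^(-1)||_F = sqrt(0.0864) = 0.2940

0.2940


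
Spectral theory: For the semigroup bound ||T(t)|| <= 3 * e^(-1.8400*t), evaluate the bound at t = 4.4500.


||T(4.4500)|| <= 3 * exp(-1.8400 * 4.4500)
= 3 * exp(-8.1880)
= 3 * 2.7797e-04
= 8.3391e-04

8.3391e-04


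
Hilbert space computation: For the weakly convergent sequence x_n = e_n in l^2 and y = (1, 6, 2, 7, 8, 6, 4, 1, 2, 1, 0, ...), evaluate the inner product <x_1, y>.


x_1 = e_1 is the standard basis vector with 1 in position 1.
<x_1, y> = y_1 = 1
As n -> infinity, <x_n, y> -> 0, confirming weak convergence of (x_n) to 0.

1


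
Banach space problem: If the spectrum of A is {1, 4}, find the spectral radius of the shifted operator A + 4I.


Spectrum of A + 4I = {5, 8}
Spectral radius = max |lambda| over the shifted spectrum
= max(5, 8) = 8

8


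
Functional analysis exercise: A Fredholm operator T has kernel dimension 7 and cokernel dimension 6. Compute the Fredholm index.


The Fredholm index is defined as ind(T) = dim(ker T) - dim(coker T)
= 7 - 6
= 1

1


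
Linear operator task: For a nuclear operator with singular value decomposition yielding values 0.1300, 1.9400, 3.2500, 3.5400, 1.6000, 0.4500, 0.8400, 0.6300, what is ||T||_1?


The nuclear norm is the sum of all singular values.
||T||_1 = 0.1300 + 1.9400 + 3.2500 + 3.5400 + 1.6000 + 0.4500 + 0.8400 + 0.6300
= 12.3800

12.3800


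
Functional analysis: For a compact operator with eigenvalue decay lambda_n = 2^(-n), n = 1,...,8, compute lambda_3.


The eigenvalue formula gives lambda_3 = 1/2^3
= 1/8
= 0.1250

0.1250


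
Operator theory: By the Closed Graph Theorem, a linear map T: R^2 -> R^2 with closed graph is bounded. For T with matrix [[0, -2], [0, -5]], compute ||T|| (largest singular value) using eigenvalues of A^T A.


A^T A = [[0, 0], [0, 29]]
trace(A^T A) = 29, det(A^T A) = 0
discriminant = 29^2 - 4*0 = 841
Largest eigenvalue of A^T A = (trace + sqrt(disc))/2 = 29.0000
||T|| = sqrt(29.0000) = 5.3852

5.3852


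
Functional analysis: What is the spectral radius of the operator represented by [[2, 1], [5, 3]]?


For a 2x2 matrix, eigenvalues satisfy lambda^2 - (trace)*lambda + det = 0
trace = 2 + 3 = 5
det = 2*3 - 1*5 = 1
discriminant = 5^2 - 4*(1) = 21
spectral radius = max |eigenvalue| = 4.7913

4.7913


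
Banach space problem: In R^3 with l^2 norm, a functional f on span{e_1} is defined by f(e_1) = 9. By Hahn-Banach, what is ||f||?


The norm of f is given by ||f|| = sup_{||x||=1} |f(x)|.
On span{e_1}, ||e_1|| = 1, so ||f|| = |f(e_1)| / ||e_1||
= |9| / 1 = 9.0000

9.0000


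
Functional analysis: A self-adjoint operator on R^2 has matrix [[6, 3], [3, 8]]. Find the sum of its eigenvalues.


For a self-adjoint (symmetric) matrix, the eigenvalues are real.
The sum of eigenvalues equals the trace of the matrix.
trace = 6 + 8 = 14

14


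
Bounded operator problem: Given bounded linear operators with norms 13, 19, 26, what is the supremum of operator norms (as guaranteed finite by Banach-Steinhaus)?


By the Uniform Boundedness Principle, the supremum of norms is finite.
sup_k ||T_k|| = max(13, 19, 26) = 26

26


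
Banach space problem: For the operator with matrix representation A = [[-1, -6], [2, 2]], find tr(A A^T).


trace(A * A^T) = sum of squares of all entries
= (-1)^2 + (-6)^2 + 2^2 + 2^2
= 1 + 36 + 4 + 4
= 45

45


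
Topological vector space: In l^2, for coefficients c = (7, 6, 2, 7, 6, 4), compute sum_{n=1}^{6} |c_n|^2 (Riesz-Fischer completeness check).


sum |c_n|^2 = 7^2 + 6^2 + 2^2 + 7^2 + 6^2 + 4^2
= 49 + 36 + 4 + 49 + 36 + 16
= 190

190


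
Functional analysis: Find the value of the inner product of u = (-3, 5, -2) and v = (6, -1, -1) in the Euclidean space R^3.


Computing the standard inner product <u, v> = sum u_i * v_i
= -3*6 + 5*-1 + -2*-1
= -18 + -5 + 2
= -21

-21


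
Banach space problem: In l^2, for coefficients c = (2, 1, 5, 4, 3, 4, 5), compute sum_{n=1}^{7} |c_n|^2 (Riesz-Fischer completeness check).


sum |c_n|^2 = 2^2 + 1^2 + 5^2 + 4^2 + 3^2 + 4^2 + 5^2
= 4 + 1 + 25 + 16 + 9 + 16 + 25
= 96

96


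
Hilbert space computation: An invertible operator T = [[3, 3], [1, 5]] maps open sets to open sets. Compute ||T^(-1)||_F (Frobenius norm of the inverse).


det(T) = 3*5 - 3*1 = 12
T^(-1) = (1/12) * [[5, -3], [-1, 3]] = [[0.4167, -0.2500], [-0.0833, 0.2500]]
||T^(-1)||_F^2 = 0.4167^2 + (-0.2500)^2 + (-0.0833)^2 + 0.2500^2 = 0.3056
||T^(-1)||_F = sqrt(0.3056) = 0.5528

0.5528


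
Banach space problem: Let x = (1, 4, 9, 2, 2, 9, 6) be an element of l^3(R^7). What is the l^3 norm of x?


The l^3 norm = (sum |x_i|^3)^(1/3)
Sum of 3th powers = 1 + 64 + 729 + 8 + 8 + 729 + 216 = 1755
||x||_3 = (1755)^(1/3) = 12.0622

12.0622


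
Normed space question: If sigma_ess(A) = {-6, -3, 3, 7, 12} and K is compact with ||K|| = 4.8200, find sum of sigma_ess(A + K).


By Weyl's theorem, the essential spectrum is invariant under compact perturbations.
sigma_ess(A + K) = sigma_ess(A) = {-6, -3, 3, 7, 12}
Sum = -6 + -3 + 3 + 7 + 12 = 13

13


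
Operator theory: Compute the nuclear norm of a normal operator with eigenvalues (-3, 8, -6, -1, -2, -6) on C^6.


For a normal operator, singular values equal |eigenvalues|.
Trace norm = sum |lambda_i| = 3 + 8 + 6 + 1 + 2 + 6
= 26

26


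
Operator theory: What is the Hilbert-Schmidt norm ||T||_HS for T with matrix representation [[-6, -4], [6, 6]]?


The Hilbert-Schmidt norm is sqrt(sum of squares of all entries).
Sum of squares = (-6)^2 + (-4)^2 + 6^2 + 6^2
= 36 + 16 + 36 + 36 = 124
||T||_HS = sqrt(124) = 11.1355

11.1355


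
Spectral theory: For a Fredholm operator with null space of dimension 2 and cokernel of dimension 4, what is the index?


The Fredholm index is defined as ind(T) = dim(ker T) - dim(coker T)
= 2 - 4
= -2

-2


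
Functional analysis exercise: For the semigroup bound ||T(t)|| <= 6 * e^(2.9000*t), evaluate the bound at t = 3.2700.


||T(3.2700)|| <= 6 * exp(2.9000 * 3.2700)
= 6 * exp(9.4830)
= 6 * 13134.5311
= 78807.1864

78807.1864


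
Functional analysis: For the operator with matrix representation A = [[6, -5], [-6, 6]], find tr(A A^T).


trace(A * A^T) = sum of squares of all entries
= 6^2 + (-5)^2 + (-6)^2 + 6^2
= 36 + 25 + 36 + 36
= 133

133


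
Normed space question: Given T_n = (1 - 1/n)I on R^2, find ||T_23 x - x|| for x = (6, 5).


T_23 x - x = (1 - 1/23)x - x = -x/23
||x|| = sqrt(61) = 7.8102
||T_23 x - x|| = ||x||/23 = 7.8102/23 = 0.3396

0.3396


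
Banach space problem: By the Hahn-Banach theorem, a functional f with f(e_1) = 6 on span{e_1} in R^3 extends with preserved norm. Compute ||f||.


The norm of f is given by ||f|| = sup_{||x||=1} |f(x)|.
On span{e_1}, ||e_1|| = 1, so ||f|| = |f(e_1)| / ||e_1||
= |6| / 1 = 6.0000

6.0000


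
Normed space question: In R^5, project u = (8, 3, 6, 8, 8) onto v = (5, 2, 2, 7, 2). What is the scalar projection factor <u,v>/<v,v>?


Computing <u,v> = 8*5 + 3*2 + 6*2 + 8*7 + 8*2 = 130
Computing <v,v> = 5^2 + 2^2 + 2^2 + 7^2 + 2^2 = 86
Projection coefficient = 130/86 = 1.5116

1.5116


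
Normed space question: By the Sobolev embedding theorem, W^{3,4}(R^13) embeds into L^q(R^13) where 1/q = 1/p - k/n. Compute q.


Using the Sobolev embedding formula: 1/q = 1/p - k/n
1/q = 1/4 - 3/13 = 1/52
q = 1/(1/52) = 52

52.0000


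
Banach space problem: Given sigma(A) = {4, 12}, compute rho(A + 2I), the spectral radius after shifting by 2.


Spectrum of A + 2I = {6, 14}
Spectral radius = max |lambda| over the shifted spectrum
= max(6, 14) = 14

14


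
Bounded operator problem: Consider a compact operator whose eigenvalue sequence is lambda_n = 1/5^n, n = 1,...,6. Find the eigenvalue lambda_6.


The eigenvalue formula gives lambda_6 = 1/5^6
= 1/15625
= 6.4000e-05

6.4000e-05


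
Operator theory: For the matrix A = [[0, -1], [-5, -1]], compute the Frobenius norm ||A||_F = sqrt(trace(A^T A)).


||A||_F^2 = sum a_ij^2
= 0^2 + (-1)^2 + (-5)^2 + (-1)^2
= 0 + 1 + 25 + 1 = 27
||A||_F = sqrt(27) = 5.1962

5.1962


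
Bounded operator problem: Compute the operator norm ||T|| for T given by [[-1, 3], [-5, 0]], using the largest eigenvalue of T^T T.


A^T A = [[26, -3], [-3, 9]]
trace(A^T A) = 35, det(A^T A) = 225
discriminant = 35^2 - 4*225 = 325
Largest eigenvalue of A^T A = (trace + sqrt(disc))/2 = 26.5139
||T|| = sqrt(26.5139) = 5.1492

5.1492


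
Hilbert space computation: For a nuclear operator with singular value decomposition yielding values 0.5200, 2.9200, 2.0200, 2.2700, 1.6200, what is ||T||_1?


The nuclear norm is the sum of all singular values.
||T||_1 = 0.5200 + 2.9200 + 2.0200 + 2.2700 + 1.6200
= 9.3500

9.3500


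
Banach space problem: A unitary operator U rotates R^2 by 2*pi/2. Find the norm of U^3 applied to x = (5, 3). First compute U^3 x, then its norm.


U is a rotation by theta = 2*pi/2
U^3 = rotation by 3*theta = 6*pi/2 = 2*pi/2 (mod 2*pi)
cos(2*pi/2) = -1.0000, sin(2*pi/2) = 0.0000
U^3 x = (-1.0000 * 5 - 0.0000 * 3, 0.0000 * 5 + -1.0000 * 3)
= (-5.0000, -3.0000)
||U^3 x|| = sqrt((-5.0000)^2 + (-3.0000)^2) = sqrt(34.0000) = 5.8310

5.8310


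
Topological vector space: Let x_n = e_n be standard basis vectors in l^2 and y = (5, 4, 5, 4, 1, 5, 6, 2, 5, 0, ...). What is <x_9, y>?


x_9 = e_9 is the standard basis vector with 1 in position 9.
<x_9, y> = y_9 = 5
As n -> infinity, <x_n, y> -> 0, confirming weak convergence of (x_n) to 0.

5


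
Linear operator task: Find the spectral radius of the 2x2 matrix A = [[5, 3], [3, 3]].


For a 2x2 matrix, eigenvalues satisfy lambda^2 - (trace)*lambda + det = 0
trace = 5 + 3 = 8
det = 5*3 - 3*3 = 6
discriminant = 8^2 - 4*(6) = 40
spectral radius = max |eigenvalue| = 7.1623

7.1623


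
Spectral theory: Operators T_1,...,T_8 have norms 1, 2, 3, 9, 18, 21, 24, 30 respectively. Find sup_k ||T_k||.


By the Uniform Boundedness Principle, the supremum of norms is finite.
sup_k ||T_k|| = max(1, 2, 3, 9, 18, 21, 24, 30) = 30

30


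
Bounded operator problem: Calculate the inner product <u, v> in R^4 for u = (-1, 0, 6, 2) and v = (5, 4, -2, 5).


Computing the standard inner product <u, v> = sum u_i * v_i
= -1*5 + 0*4 + 6*-2 + 2*5
= -5 + 0 + -12 + 10
= -7

-7


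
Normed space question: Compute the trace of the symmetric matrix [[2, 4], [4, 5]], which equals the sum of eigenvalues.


For a self-adjoint (symmetric) matrix, the eigenvalues are real.
The sum of eigenvalues equals the trace of the matrix.
trace = 2 + 5 = 7

7


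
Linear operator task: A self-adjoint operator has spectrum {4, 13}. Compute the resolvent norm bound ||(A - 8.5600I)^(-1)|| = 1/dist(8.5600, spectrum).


dist(8.5600, {4, 13}) = min(|8.5600 - 4|, |8.5600 - 13|)
= min(4.5600, 4.4400) = 4.4400
Resolvent bound = 1/4.4400 = 0.2252

0.2252


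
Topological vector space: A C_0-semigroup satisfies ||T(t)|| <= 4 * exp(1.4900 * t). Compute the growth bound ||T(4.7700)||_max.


||T(4.7700)|| <= 4 * exp(1.4900 * 4.7700)
= 4 * exp(7.1073)
= 4 * 1220.8468
= 4883.3872

4883.3872


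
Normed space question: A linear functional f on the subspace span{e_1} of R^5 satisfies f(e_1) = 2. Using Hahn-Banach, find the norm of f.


The norm of f is given by ||f|| = sup_{||x||=1} |f(x)|.
On span{e_1}, ||e_1|| = 1, so ||f|| = |f(e_1)| / ||e_1||
= |2| / 1 = 2.0000

2.0000


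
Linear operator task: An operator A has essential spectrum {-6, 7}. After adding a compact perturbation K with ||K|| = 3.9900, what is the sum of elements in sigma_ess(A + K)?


By Weyl's theorem, the essential spectrum is invariant under compact perturbations.
sigma_ess(A + K) = sigma_ess(A) = {-6, 7}
Sum = -6 + 7 = 1

1


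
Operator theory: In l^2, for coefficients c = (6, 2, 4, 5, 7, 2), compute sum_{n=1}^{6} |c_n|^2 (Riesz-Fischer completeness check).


sum |c_n|^2 = 6^2 + 2^2 + 4^2 + 5^2 + 7^2 + 2^2
= 36 + 4 + 16 + 25 + 49 + 4
= 134

134


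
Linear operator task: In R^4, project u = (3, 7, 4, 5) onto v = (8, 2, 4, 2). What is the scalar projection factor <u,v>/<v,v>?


Computing <u,v> = 3*8 + 7*2 + 4*4 + 5*2 = 64
Computing <v,v> = 8^2 + 2^2 + 4^2 + 2^2 = 88
Projection coefficient = 64/88 = 0.7273

0.7273


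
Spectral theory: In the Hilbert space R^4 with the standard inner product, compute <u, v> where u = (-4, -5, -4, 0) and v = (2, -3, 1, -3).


Computing the standard inner product <u, v> = sum u_i * v_i
= -4*2 + -5*-3 + -4*1 + 0*-3
= -8 + 15 + -4 + 0
= 3

3


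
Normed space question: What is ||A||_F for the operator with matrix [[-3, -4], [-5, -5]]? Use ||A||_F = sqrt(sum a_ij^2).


||A||_F^2 = sum a_ij^2
= (-3)^2 + (-4)^2 + (-5)^2 + (-5)^2
= 9 + 16 + 25 + 25 = 75
||A||_F = sqrt(75) = 8.6603

8.6603


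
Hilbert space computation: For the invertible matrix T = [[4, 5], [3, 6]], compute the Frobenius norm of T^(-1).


det(T) = 4*6 - 5*3 = 9
T^(-1) = (1/9) * [[6, -5], [-3, 4]] = [[0.6667, -0.5556], [-0.3333, 0.4444]]
||T^(-1)||_F^2 = 0.6667^2 + (-0.5556)^2 + (-0.3333)^2 + 0.4444^2 = 1.0617
||T^(-1)||_F = sqrt(1.0617) = 1.0304

1.0304


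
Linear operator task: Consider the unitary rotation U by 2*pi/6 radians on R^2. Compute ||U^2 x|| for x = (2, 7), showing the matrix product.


U is a rotation by theta = 2*pi/6
U^2 = rotation by 2*theta = 4*pi/6
cos(4*pi/6) = -0.5000, sin(4*pi/6) = 0.8660
U^2 x = (-0.5000 * 2 - 0.8660 * 7, 0.8660 * 2 + -0.5000 * 7)
= (-7.0622, -1.7679)
||U^2 x|| = sqrt((-7.0622)^2 + (-1.7679)^2) = sqrt(53.0000) = 7.2801

7.2801


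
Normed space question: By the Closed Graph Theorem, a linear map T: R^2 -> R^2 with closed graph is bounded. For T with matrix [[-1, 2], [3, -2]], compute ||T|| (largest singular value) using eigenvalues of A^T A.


A^T A = [[10, -8], [-8, 8]]
trace(A^T A) = 18, det(A^T A) = 16
discriminant = 18^2 - 4*16 = 260
Largest eigenvalue of A^T A = (trace + sqrt(disc))/2 = 17.0623
||T|| = sqrt(17.0623) = 4.1306

4.1306


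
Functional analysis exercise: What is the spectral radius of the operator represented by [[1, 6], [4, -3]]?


For a 2x2 matrix, eigenvalues satisfy lambda^2 - (trace)*lambda + det = 0
trace = 1 + -3 = -2
det = 1*-3 - 6*4 = -27
discriminant = (-2)^2 - 4*(-27) = 112
spectral radius = max |eigenvalue| = 6.2915

6.2915


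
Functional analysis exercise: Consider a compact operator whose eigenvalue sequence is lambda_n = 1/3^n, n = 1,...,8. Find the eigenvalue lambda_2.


The eigenvalue formula gives lambda_2 = 1/3^2
= 1/9
= 0.1111

0.1111


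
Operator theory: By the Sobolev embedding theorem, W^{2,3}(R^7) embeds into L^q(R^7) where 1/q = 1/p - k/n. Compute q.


Using the Sobolev embedding formula: 1/q = 1/p - k/n
1/q = 1/3 - 2/7 = 1/21
q = 1/(1/21) = 21

21.0000


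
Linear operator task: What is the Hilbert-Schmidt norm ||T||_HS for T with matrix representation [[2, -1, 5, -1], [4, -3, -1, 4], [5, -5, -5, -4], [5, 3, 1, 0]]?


The Hilbert-Schmidt norm is sqrt(sum of squares of all entries).
Sum of squares = 2^2 + (-1)^2 + 5^2 + (-1)^2 + 4^2 + (-3)^2 + (-1)^2 + 4^2 + 5^2 + (-5)^2 + (-5)^2 + (-4)^2 + 5^2 + 3^2 + 1^2 + 0^2
= 4 + 1 + 25 + 1 + 16 + 9 + 1 + 16 + 25 + 25 + 25 + 16 + 25 + 9 + 1 + 0 = 199
||T||_HS = sqrt(199) = 14.1067

14.1067


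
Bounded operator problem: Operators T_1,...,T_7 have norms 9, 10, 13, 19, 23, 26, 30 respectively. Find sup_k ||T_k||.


By the Uniform Boundedness Principle, the supremum of norms is finite.
sup_k ||T_k|| = max(9, 10, 13, 19, 23, 26, 30) = 30

30


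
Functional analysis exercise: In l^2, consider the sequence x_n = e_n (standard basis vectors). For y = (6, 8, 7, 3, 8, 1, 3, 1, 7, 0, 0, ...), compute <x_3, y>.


x_3 = e_3 is the standard basis vector with 1 in position 3.
<x_3, y> = y_3 = 7
As n -> infinity, <x_n, y> -> 0, confirming weak convergence of (x_n) to 0.

7


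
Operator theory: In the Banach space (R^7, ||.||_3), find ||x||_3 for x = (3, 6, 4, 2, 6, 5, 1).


The l^3 norm = (sum |x_i|^3)^(1/3)
Sum of 3th powers = 27 + 216 + 64 + 8 + 216 + 125 + 1 = 657
||x||_3 = (657)^(1/3) = 8.6934

8.6934


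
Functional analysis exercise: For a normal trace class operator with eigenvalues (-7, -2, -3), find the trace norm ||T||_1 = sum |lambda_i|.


For a normal operator, singular values equal |eigenvalues|.
Trace norm = sum |lambda_i| = 7 + 2 + 3
= 12

12


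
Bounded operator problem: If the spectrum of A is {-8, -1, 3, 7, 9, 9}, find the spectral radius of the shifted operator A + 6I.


Spectrum of A + 6I = {-2, 5, 9, 13, 15, 15}
Spectral radius = max |lambda| over the shifted spectrum
= max(2, 5, 9, 13, 15, 15) = 15

15


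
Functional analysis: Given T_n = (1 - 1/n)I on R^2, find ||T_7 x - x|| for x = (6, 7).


T_7 x - x = (1 - 1/7)x - x = -x/7
||x|| = sqrt(85) = 9.2195
||T_7 x - x|| = ||x||/7 = 9.2195/7 = 1.3171

1.3171


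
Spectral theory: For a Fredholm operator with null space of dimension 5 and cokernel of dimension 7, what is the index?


The Fredholm index is defined as ind(T) = dim(ker T) - dim(coker T)
= 5 - 7
= -2

-2


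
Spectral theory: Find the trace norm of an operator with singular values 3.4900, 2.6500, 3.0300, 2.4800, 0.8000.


The nuclear norm is the sum of all singular values.
||T||_1 = 3.4900 + 2.6500 + 3.0300 + 2.4800 + 0.8000
= 12.4500

12.4500


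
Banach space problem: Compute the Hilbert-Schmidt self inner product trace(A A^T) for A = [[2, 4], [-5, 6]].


trace(A * A^T) = sum of squares of all entries
= 2^2 + 4^2 + (-5)^2 + 6^2
= 4 + 16 + 25 + 36
= 81

81


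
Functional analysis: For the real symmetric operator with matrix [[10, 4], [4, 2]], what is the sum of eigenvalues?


For a self-adjoint (symmetric) matrix, the eigenvalues are real.
The sum of eigenvalues equals the trace of the matrix.
trace = 10 + 2 = 12

12


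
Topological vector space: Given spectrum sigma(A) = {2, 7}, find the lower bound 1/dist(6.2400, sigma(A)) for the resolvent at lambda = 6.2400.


dist(6.2400, {2, 7}) = min(|6.2400 - 2|, |6.2400 - 7|)
= min(4.2400, 0.7600) = 0.7600
Resolvent bound = 1/0.7600 = 1.3158

1.3158


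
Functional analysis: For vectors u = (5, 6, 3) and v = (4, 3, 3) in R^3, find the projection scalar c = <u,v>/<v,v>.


Computing <u,v> = 5*4 + 6*3 + 3*3 = 47
Computing <v,v> = 4^2 + 3^2 + 3^2 = 34
Projection coefficient = 47/34 = 1.3824

1.3824


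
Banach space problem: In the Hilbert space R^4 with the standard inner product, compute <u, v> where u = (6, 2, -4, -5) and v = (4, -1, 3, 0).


Computing the standard inner product <u, v> = sum u_i * v_i
= 6*4 + 2*-1 + -4*3 + -5*0
= 24 + -2 + -12 + 0
= 10

10


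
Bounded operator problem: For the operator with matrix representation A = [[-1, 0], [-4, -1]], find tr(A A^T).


trace(A * A^T) = sum of squares of all entries
= (-1)^2 + 0^2 + (-4)^2 + (-1)^2
= 1 + 0 + 16 + 1
= 18

18


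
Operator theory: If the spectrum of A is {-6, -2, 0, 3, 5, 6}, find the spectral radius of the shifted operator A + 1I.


Spectrum of A + 1I = {-5, -1, 1, 4, 6, 7}
Spectral radius = max |lambda| over the shifted spectrum
= max(5, 1, 1, 4, 6, 7) = 7

7


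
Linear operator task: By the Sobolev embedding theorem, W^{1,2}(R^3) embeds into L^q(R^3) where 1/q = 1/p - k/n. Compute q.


Using the Sobolev embedding formula: 1/q = 1/p - k/n
1/q = 1/2 - 1/3 = 1/6
q = 1/(1/6) = 6

6.0000


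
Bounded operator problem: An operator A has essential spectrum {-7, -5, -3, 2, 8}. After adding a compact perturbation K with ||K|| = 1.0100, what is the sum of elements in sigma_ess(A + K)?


By Weyl's theorem, the essential spectrum is invariant under compact perturbations.
sigma_ess(A + K) = sigma_ess(A) = {-7, -5, -3, 2, 8}
Sum = -7 + -5 + -3 + 2 + 8 = -5

-5
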